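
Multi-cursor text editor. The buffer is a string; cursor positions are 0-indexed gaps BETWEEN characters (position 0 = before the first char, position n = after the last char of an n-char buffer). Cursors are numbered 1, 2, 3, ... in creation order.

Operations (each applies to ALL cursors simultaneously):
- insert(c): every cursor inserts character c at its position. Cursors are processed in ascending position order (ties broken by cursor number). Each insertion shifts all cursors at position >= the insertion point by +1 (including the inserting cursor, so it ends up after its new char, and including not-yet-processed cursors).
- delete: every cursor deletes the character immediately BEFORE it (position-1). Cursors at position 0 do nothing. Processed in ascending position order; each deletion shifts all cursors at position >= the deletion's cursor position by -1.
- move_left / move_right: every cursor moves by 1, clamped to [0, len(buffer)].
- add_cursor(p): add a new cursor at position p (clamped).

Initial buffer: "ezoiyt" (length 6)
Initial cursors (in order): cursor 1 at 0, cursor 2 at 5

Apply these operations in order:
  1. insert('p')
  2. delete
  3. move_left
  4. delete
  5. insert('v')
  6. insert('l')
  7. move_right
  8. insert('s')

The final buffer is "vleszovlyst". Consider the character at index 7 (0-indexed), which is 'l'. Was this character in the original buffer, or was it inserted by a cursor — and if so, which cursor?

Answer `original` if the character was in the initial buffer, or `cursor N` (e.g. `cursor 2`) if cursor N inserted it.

After op 1 (insert('p')): buffer="pezoiypt" (len 8), cursors c1@1 c2@7, authorship 1.....2.
After op 2 (delete): buffer="ezoiyt" (len 6), cursors c1@0 c2@5, authorship ......
After op 3 (move_left): buffer="ezoiyt" (len 6), cursors c1@0 c2@4, authorship ......
After op 4 (delete): buffer="ezoyt" (len 5), cursors c1@0 c2@3, authorship .....
After op 5 (insert('v')): buffer="vezovyt" (len 7), cursors c1@1 c2@5, authorship 1...2..
After op 6 (insert('l')): buffer="vlezovlyt" (len 9), cursors c1@2 c2@7, authorship 11...22..
After op 7 (move_right): buffer="vlezovlyt" (len 9), cursors c1@3 c2@8, authorship 11...22..
After op 8 (insert('s')): buffer="vleszovlyst" (len 11), cursors c1@4 c2@10, authorship 11.1..22.2.
Authorship (.=original, N=cursor N): 1 1 . 1 . . 2 2 . 2 .
Index 7: author = 2

Answer: cursor 2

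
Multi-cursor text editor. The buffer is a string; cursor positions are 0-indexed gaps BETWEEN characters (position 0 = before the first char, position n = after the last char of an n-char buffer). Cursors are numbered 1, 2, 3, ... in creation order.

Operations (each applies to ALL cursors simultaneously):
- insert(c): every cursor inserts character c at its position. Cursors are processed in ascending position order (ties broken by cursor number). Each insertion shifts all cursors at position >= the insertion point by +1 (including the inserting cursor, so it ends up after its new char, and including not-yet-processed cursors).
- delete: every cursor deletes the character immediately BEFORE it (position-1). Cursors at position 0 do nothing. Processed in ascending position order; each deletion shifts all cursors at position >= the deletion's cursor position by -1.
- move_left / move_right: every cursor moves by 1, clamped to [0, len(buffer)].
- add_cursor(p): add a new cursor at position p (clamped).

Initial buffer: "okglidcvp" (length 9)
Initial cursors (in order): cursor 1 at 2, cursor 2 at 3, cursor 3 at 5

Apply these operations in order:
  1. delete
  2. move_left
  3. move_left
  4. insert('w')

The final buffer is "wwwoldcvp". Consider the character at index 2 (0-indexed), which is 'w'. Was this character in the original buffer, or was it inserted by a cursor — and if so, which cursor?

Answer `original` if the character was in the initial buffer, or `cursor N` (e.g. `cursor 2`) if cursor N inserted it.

After op 1 (delete): buffer="oldcvp" (len 6), cursors c1@1 c2@1 c3@2, authorship ......
After op 2 (move_left): buffer="oldcvp" (len 6), cursors c1@0 c2@0 c3@1, authorship ......
After op 3 (move_left): buffer="oldcvp" (len 6), cursors c1@0 c2@0 c3@0, authorship ......
After op 4 (insert('w')): buffer="wwwoldcvp" (len 9), cursors c1@3 c2@3 c3@3, authorship 123......
Authorship (.=original, N=cursor N): 1 2 3 . . . . . .
Index 2: author = 3

Answer: cursor 3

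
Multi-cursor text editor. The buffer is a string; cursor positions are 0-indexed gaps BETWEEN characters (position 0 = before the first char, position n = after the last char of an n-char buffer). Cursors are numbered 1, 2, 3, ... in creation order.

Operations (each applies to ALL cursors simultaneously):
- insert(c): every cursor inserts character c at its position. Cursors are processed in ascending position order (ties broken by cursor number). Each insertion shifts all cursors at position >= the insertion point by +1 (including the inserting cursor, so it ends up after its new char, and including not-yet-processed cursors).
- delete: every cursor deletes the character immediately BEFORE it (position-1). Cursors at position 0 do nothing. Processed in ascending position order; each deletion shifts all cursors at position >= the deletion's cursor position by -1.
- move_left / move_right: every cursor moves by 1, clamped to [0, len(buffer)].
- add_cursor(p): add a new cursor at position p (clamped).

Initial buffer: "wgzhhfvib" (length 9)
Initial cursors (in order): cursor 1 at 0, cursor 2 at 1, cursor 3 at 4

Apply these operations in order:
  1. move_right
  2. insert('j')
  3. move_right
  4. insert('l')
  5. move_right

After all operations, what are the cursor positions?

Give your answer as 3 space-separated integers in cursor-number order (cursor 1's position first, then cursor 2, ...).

Answer: 5 8 13

Derivation:
After op 1 (move_right): buffer="wgzhhfvib" (len 9), cursors c1@1 c2@2 c3@5, authorship .........
After op 2 (insert('j')): buffer="wjgjzhhjfvib" (len 12), cursors c1@2 c2@4 c3@8, authorship .1.2...3....
After op 3 (move_right): buffer="wjgjzhhjfvib" (len 12), cursors c1@3 c2@5 c3@9, authorship .1.2...3....
After op 4 (insert('l')): buffer="wjgljzlhhjflvib" (len 15), cursors c1@4 c2@7 c3@12, authorship .1.12.2..3.3...
After op 5 (move_right): buffer="wjgljzlhhjflvib" (len 15), cursors c1@5 c2@8 c3@13, authorship .1.12.2..3.3...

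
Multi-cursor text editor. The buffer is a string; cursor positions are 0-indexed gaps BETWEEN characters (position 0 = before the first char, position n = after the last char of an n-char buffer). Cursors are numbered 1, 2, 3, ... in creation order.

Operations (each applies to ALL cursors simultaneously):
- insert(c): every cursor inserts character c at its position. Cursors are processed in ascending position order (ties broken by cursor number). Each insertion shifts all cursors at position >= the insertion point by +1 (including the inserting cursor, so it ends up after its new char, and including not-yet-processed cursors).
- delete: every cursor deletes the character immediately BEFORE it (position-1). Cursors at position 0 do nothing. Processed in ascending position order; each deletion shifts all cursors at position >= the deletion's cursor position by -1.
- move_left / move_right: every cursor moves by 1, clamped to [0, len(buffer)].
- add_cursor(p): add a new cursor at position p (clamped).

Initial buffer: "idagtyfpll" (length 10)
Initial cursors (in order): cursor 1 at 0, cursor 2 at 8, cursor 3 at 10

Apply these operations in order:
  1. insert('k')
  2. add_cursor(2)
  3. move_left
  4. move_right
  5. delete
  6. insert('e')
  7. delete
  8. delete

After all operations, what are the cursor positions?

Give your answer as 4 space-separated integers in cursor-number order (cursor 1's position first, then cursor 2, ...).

After op 1 (insert('k')): buffer="kidagtyfpkllk" (len 13), cursors c1@1 c2@10 c3@13, authorship 1........2..3
After op 2 (add_cursor(2)): buffer="kidagtyfpkllk" (len 13), cursors c1@1 c4@2 c2@10 c3@13, authorship 1........2..3
After op 3 (move_left): buffer="kidagtyfpkllk" (len 13), cursors c1@0 c4@1 c2@9 c3@12, authorship 1........2..3
After op 4 (move_right): buffer="kidagtyfpkllk" (len 13), cursors c1@1 c4@2 c2@10 c3@13, authorship 1........2..3
After op 5 (delete): buffer="dagtyfpll" (len 9), cursors c1@0 c4@0 c2@7 c3@9, authorship .........
After op 6 (insert('e')): buffer="eedagtyfpelle" (len 13), cursors c1@2 c4@2 c2@10 c3@13, authorship 14.......2..3
After op 7 (delete): buffer="dagtyfpll" (len 9), cursors c1@0 c4@0 c2@7 c3@9, authorship .........
After op 8 (delete): buffer="dagtyfl" (len 7), cursors c1@0 c4@0 c2@6 c3@7, authorship .......

Answer: 0 6 7 0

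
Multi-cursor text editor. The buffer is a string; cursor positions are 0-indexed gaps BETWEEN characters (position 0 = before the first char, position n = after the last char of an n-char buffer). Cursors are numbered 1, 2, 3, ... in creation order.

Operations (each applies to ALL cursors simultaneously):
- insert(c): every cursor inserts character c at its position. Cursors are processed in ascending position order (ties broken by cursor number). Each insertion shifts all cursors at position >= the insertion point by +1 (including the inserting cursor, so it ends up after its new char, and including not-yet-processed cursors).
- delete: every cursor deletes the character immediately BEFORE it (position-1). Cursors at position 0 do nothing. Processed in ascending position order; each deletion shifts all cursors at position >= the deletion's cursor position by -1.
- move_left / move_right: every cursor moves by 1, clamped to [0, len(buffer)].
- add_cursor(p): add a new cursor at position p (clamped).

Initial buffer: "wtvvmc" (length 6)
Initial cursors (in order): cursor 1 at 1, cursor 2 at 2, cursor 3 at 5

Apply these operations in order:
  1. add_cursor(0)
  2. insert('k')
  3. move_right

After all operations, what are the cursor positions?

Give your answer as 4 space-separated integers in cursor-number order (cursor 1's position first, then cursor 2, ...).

After op 1 (add_cursor(0)): buffer="wtvvmc" (len 6), cursors c4@0 c1@1 c2@2 c3@5, authorship ......
After op 2 (insert('k')): buffer="kwktkvvmkc" (len 10), cursors c4@1 c1@3 c2@5 c3@9, authorship 4.1.2...3.
After op 3 (move_right): buffer="kwktkvvmkc" (len 10), cursors c4@2 c1@4 c2@6 c3@10, authorship 4.1.2...3.

Answer: 4 6 10 2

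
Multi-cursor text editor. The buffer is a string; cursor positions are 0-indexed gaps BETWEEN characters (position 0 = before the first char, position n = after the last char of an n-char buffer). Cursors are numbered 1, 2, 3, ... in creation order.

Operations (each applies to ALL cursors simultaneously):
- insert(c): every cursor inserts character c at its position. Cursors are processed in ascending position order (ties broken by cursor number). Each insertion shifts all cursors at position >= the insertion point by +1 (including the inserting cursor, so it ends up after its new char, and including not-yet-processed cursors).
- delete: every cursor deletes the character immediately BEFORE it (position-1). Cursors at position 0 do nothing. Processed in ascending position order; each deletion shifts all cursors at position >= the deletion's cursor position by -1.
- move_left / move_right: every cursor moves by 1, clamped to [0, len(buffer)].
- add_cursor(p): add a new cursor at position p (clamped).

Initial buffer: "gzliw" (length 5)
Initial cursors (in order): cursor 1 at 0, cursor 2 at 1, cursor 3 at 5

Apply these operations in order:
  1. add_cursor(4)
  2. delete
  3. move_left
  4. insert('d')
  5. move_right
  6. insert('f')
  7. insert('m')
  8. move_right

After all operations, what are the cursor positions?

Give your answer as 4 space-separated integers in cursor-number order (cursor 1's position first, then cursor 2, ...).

Answer: 8 8 14 14

Derivation:
After op 1 (add_cursor(4)): buffer="gzliw" (len 5), cursors c1@0 c2@1 c4@4 c3@5, authorship .....
After op 2 (delete): buffer="zl" (len 2), cursors c1@0 c2@0 c3@2 c4@2, authorship ..
After op 3 (move_left): buffer="zl" (len 2), cursors c1@0 c2@0 c3@1 c4@1, authorship ..
After op 4 (insert('d')): buffer="ddzddl" (len 6), cursors c1@2 c2@2 c3@5 c4@5, authorship 12.34.
After op 5 (move_right): buffer="ddzddl" (len 6), cursors c1@3 c2@3 c3@6 c4@6, authorship 12.34.
After op 6 (insert('f')): buffer="ddzffddlff" (len 10), cursors c1@5 c2@5 c3@10 c4@10, authorship 12.1234.34
After op 7 (insert('m')): buffer="ddzffmmddlffmm" (len 14), cursors c1@7 c2@7 c3@14 c4@14, authorship 12.121234.3434
After op 8 (move_right): buffer="ddzffmmddlffmm" (len 14), cursors c1@8 c2@8 c3@14 c4@14, authorship 12.121234.3434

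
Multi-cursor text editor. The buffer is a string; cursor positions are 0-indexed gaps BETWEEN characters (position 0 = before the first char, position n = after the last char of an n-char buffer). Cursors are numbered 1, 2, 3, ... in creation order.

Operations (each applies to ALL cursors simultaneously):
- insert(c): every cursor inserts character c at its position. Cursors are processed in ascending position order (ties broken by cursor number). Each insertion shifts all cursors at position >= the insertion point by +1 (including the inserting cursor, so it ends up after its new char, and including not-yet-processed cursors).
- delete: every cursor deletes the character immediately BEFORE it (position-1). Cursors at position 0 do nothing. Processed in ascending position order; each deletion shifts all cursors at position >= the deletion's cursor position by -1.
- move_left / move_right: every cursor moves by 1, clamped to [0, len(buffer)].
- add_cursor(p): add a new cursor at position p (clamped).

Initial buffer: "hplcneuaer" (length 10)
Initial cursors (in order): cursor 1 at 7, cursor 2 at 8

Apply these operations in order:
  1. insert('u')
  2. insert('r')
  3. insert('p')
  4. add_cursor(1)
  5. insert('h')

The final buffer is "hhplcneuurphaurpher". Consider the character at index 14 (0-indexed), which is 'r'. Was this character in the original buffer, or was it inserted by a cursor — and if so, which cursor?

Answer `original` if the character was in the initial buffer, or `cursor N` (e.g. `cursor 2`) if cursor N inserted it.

After op 1 (insert('u')): buffer="hplcneuuauer" (len 12), cursors c1@8 c2@10, authorship .......1.2..
After op 2 (insert('r')): buffer="hplcneuuraurer" (len 14), cursors c1@9 c2@12, authorship .......11.22..
After op 3 (insert('p')): buffer="hplcneuurpaurper" (len 16), cursors c1@10 c2@14, authorship .......111.222..
After op 4 (add_cursor(1)): buffer="hplcneuurpaurper" (len 16), cursors c3@1 c1@10 c2@14, authorship .......111.222..
After op 5 (insert('h')): buffer="hhplcneuurphaurpher" (len 19), cursors c3@2 c1@12 c2@17, authorship .3......1111.2222..
Authorship (.=original, N=cursor N): . 3 . . . . . . 1 1 1 1 . 2 2 2 2 . .
Index 14: author = 2

Answer: cursor 2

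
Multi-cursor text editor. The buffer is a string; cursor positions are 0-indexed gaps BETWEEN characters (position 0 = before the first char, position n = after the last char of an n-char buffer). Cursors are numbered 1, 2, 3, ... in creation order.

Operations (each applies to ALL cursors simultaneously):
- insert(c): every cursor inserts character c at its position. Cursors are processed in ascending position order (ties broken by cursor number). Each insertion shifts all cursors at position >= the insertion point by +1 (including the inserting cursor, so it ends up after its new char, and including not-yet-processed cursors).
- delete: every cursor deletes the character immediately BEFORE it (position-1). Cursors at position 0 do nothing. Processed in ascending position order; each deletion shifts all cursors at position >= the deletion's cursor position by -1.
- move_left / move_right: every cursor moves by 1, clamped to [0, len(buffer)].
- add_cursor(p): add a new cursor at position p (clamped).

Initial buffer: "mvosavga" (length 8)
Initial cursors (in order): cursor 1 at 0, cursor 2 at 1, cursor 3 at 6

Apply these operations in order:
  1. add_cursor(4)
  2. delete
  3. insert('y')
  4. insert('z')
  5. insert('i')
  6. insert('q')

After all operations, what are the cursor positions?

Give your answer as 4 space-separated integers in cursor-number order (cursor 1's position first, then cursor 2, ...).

After op 1 (add_cursor(4)): buffer="mvosavga" (len 8), cursors c1@0 c2@1 c4@4 c3@6, authorship ........
After op 2 (delete): buffer="voaga" (len 5), cursors c1@0 c2@0 c4@2 c3@3, authorship .....
After op 3 (insert('y')): buffer="yyvoyayga" (len 9), cursors c1@2 c2@2 c4@5 c3@7, authorship 12..4.3..
After op 4 (insert('z')): buffer="yyzzvoyzayzga" (len 13), cursors c1@4 c2@4 c4@8 c3@11, authorship 1212..44.33..
After op 5 (insert('i')): buffer="yyzziivoyziayziga" (len 17), cursors c1@6 c2@6 c4@11 c3@15, authorship 121212..444.333..
After op 6 (insert('q')): buffer="yyzziiqqvoyziqayziqga" (len 21), cursors c1@8 c2@8 c4@14 c3@19, authorship 12121212..4444.3333..

Answer: 8 8 19 14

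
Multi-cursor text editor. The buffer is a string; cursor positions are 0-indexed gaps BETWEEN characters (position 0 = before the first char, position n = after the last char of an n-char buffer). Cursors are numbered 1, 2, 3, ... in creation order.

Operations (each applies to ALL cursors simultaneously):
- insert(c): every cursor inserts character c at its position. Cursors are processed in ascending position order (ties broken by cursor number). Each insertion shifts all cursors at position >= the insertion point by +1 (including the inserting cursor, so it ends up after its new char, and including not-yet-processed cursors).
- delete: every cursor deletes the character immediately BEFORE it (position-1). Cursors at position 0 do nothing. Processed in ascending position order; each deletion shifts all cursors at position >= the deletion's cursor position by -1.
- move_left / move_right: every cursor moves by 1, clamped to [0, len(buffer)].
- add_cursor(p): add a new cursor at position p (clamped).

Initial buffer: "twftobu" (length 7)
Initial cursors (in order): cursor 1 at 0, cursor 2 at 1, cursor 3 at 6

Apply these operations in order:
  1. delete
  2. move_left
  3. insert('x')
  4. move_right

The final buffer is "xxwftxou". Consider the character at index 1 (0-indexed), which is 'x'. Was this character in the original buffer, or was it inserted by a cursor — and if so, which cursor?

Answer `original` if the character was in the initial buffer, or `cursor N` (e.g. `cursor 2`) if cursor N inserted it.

Answer: cursor 2

Derivation:
After op 1 (delete): buffer="wftou" (len 5), cursors c1@0 c2@0 c3@4, authorship .....
After op 2 (move_left): buffer="wftou" (len 5), cursors c1@0 c2@0 c3@3, authorship .....
After op 3 (insert('x')): buffer="xxwftxou" (len 8), cursors c1@2 c2@2 c3@6, authorship 12...3..
After op 4 (move_right): buffer="xxwftxou" (len 8), cursors c1@3 c2@3 c3@7, authorship 12...3..
Authorship (.=original, N=cursor N): 1 2 . . . 3 . .
Index 1: author = 2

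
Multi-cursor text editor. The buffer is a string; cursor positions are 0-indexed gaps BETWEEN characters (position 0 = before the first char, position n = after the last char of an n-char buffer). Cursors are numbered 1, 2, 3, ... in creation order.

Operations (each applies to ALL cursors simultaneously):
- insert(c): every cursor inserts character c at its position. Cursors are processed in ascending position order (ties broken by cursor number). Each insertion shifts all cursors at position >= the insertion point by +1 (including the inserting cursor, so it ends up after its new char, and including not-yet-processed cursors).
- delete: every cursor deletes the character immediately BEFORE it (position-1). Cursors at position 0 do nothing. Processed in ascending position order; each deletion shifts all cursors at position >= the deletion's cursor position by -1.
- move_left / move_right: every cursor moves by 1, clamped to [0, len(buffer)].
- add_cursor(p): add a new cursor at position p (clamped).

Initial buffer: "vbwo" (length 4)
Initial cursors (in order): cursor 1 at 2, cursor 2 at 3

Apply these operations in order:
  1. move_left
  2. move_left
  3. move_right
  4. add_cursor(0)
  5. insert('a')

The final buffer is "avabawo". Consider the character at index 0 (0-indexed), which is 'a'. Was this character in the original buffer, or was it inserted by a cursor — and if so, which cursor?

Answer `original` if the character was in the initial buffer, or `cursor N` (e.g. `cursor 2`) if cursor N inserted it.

After op 1 (move_left): buffer="vbwo" (len 4), cursors c1@1 c2@2, authorship ....
After op 2 (move_left): buffer="vbwo" (len 4), cursors c1@0 c2@1, authorship ....
After op 3 (move_right): buffer="vbwo" (len 4), cursors c1@1 c2@2, authorship ....
After op 4 (add_cursor(0)): buffer="vbwo" (len 4), cursors c3@0 c1@1 c2@2, authorship ....
After op 5 (insert('a')): buffer="avabawo" (len 7), cursors c3@1 c1@3 c2@5, authorship 3.1.2..
Authorship (.=original, N=cursor N): 3 . 1 . 2 . .
Index 0: author = 3

Answer: cursor 3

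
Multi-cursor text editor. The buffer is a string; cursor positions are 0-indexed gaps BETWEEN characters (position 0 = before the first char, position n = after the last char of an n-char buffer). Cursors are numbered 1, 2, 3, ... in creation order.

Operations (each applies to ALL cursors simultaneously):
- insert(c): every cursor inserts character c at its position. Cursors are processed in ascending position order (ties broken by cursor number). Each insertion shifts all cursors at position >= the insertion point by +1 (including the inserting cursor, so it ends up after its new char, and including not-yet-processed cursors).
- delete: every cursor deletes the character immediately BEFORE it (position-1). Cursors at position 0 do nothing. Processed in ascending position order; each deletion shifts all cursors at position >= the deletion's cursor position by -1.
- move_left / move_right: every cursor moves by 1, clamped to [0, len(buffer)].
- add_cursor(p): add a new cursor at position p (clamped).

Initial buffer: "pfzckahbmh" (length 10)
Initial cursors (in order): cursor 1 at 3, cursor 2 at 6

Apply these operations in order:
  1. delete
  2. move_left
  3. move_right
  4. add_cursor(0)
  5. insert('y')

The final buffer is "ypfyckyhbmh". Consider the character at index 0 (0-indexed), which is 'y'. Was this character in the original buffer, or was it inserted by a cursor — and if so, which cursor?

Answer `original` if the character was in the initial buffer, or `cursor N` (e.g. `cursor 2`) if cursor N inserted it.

Answer: cursor 3

Derivation:
After op 1 (delete): buffer="pfckhbmh" (len 8), cursors c1@2 c2@4, authorship ........
After op 2 (move_left): buffer="pfckhbmh" (len 8), cursors c1@1 c2@3, authorship ........
After op 3 (move_right): buffer="pfckhbmh" (len 8), cursors c1@2 c2@4, authorship ........
After op 4 (add_cursor(0)): buffer="pfckhbmh" (len 8), cursors c3@0 c1@2 c2@4, authorship ........
After op 5 (insert('y')): buffer="ypfyckyhbmh" (len 11), cursors c3@1 c1@4 c2@7, authorship 3..1..2....
Authorship (.=original, N=cursor N): 3 . . 1 . . 2 . . . .
Index 0: author = 3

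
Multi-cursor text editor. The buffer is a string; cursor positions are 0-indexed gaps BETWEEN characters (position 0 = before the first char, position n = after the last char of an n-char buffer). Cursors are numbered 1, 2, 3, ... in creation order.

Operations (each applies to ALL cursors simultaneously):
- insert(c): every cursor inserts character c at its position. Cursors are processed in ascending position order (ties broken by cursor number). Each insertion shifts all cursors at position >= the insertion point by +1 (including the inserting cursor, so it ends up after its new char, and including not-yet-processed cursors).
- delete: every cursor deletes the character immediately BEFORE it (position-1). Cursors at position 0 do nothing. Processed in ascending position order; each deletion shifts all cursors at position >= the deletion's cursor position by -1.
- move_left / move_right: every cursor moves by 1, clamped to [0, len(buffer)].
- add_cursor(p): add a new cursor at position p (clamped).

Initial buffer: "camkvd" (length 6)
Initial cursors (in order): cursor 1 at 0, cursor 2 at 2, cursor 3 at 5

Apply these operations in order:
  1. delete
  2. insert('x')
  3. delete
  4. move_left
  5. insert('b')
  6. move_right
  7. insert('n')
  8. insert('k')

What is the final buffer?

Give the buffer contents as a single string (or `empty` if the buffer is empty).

Answer: bbcnnkkmbknkd

Derivation:
After op 1 (delete): buffer="cmkd" (len 4), cursors c1@0 c2@1 c3@3, authorship ....
After op 2 (insert('x')): buffer="xcxmkxd" (len 7), cursors c1@1 c2@3 c3@6, authorship 1.2..3.
After op 3 (delete): buffer="cmkd" (len 4), cursors c1@0 c2@1 c3@3, authorship ....
After op 4 (move_left): buffer="cmkd" (len 4), cursors c1@0 c2@0 c3@2, authorship ....
After op 5 (insert('b')): buffer="bbcmbkd" (len 7), cursors c1@2 c2@2 c3@5, authorship 12..3..
After op 6 (move_right): buffer="bbcmbkd" (len 7), cursors c1@3 c2@3 c3@6, authorship 12..3..
After op 7 (insert('n')): buffer="bbcnnmbknd" (len 10), cursors c1@5 c2@5 c3@9, authorship 12.12.3.3.
After op 8 (insert('k')): buffer="bbcnnkkmbknkd" (len 13), cursors c1@7 c2@7 c3@12, authorship 12.1212.3.33.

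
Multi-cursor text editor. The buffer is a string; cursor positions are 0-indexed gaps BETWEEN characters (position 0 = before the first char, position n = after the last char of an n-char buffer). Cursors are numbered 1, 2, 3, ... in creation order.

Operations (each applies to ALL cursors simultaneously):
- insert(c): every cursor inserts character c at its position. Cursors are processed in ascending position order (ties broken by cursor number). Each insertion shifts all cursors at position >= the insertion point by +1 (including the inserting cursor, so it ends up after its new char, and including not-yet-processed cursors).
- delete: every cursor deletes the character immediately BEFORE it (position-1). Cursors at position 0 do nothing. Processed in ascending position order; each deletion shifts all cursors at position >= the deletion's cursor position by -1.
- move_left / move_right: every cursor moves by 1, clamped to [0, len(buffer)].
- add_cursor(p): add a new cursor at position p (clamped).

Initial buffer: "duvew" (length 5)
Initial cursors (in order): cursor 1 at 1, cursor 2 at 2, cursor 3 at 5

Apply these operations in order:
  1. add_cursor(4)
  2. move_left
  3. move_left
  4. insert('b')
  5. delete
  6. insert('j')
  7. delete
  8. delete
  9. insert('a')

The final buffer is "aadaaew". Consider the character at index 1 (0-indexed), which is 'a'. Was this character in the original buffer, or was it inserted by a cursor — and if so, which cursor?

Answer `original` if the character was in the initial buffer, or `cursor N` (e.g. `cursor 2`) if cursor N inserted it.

Answer: cursor 2

Derivation:
After op 1 (add_cursor(4)): buffer="duvew" (len 5), cursors c1@1 c2@2 c4@4 c3@5, authorship .....
After op 2 (move_left): buffer="duvew" (len 5), cursors c1@0 c2@1 c4@3 c3@4, authorship .....
After op 3 (move_left): buffer="duvew" (len 5), cursors c1@0 c2@0 c4@2 c3@3, authorship .....
After op 4 (insert('b')): buffer="bbdubvbew" (len 9), cursors c1@2 c2@2 c4@5 c3@7, authorship 12..4.3..
After op 5 (delete): buffer="duvew" (len 5), cursors c1@0 c2@0 c4@2 c3@3, authorship .....
After op 6 (insert('j')): buffer="jjdujvjew" (len 9), cursors c1@2 c2@2 c4@5 c3@7, authorship 12..4.3..
After op 7 (delete): buffer="duvew" (len 5), cursors c1@0 c2@0 c4@2 c3@3, authorship .....
After op 8 (delete): buffer="dew" (len 3), cursors c1@0 c2@0 c3@1 c4@1, authorship ...
After op 9 (insert('a')): buffer="aadaaew" (len 7), cursors c1@2 c2@2 c3@5 c4@5, authorship 12.34..
Authorship (.=original, N=cursor N): 1 2 . 3 4 . .
Index 1: author = 2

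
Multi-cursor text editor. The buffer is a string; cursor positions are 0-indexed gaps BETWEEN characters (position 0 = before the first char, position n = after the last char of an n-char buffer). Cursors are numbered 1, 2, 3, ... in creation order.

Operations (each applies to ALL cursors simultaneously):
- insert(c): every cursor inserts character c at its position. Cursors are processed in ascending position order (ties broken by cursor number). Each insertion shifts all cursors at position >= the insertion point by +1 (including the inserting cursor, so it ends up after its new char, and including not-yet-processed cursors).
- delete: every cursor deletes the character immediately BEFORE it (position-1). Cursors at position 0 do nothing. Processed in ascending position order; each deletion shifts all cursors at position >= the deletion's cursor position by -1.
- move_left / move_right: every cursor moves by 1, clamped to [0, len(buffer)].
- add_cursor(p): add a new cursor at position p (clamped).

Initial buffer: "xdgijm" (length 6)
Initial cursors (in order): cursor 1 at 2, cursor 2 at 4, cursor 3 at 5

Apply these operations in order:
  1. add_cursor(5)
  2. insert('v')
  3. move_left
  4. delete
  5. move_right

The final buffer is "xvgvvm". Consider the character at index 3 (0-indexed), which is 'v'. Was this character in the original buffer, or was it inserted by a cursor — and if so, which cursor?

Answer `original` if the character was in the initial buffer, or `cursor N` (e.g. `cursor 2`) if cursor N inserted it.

Answer: cursor 2

Derivation:
After op 1 (add_cursor(5)): buffer="xdgijm" (len 6), cursors c1@2 c2@4 c3@5 c4@5, authorship ......
After op 2 (insert('v')): buffer="xdvgivjvvm" (len 10), cursors c1@3 c2@6 c3@9 c4@9, authorship ..1..2.34.
After op 3 (move_left): buffer="xdvgivjvvm" (len 10), cursors c1@2 c2@5 c3@8 c4@8, authorship ..1..2.34.
After op 4 (delete): buffer="xvgvvm" (len 6), cursors c1@1 c2@3 c3@4 c4@4, authorship .1.24.
After op 5 (move_right): buffer="xvgvvm" (len 6), cursors c1@2 c2@4 c3@5 c4@5, authorship .1.24.
Authorship (.=original, N=cursor N): . 1 . 2 4 .
Index 3: author = 2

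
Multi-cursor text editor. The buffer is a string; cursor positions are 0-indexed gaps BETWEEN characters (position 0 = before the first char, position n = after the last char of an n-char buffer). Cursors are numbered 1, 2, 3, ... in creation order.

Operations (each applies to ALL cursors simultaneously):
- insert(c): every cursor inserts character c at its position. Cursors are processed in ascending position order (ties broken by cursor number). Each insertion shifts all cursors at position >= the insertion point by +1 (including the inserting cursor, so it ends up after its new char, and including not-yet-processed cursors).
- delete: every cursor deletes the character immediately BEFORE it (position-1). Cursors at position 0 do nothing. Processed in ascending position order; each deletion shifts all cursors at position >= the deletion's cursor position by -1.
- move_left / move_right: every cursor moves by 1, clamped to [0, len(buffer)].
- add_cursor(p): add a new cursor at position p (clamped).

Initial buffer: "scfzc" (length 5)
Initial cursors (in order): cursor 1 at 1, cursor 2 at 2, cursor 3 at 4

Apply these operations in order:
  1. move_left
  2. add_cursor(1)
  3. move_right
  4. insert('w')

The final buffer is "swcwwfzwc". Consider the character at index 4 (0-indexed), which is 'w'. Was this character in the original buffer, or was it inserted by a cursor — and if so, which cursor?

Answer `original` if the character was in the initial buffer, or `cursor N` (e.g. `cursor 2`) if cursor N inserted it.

After op 1 (move_left): buffer="scfzc" (len 5), cursors c1@0 c2@1 c3@3, authorship .....
After op 2 (add_cursor(1)): buffer="scfzc" (len 5), cursors c1@0 c2@1 c4@1 c3@3, authorship .....
After op 3 (move_right): buffer="scfzc" (len 5), cursors c1@1 c2@2 c4@2 c3@4, authorship .....
After op 4 (insert('w')): buffer="swcwwfzwc" (len 9), cursors c1@2 c2@5 c4@5 c3@8, authorship .1.24..3.
Authorship (.=original, N=cursor N): . 1 . 2 4 . . 3 .
Index 4: author = 4

Answer: cursor 4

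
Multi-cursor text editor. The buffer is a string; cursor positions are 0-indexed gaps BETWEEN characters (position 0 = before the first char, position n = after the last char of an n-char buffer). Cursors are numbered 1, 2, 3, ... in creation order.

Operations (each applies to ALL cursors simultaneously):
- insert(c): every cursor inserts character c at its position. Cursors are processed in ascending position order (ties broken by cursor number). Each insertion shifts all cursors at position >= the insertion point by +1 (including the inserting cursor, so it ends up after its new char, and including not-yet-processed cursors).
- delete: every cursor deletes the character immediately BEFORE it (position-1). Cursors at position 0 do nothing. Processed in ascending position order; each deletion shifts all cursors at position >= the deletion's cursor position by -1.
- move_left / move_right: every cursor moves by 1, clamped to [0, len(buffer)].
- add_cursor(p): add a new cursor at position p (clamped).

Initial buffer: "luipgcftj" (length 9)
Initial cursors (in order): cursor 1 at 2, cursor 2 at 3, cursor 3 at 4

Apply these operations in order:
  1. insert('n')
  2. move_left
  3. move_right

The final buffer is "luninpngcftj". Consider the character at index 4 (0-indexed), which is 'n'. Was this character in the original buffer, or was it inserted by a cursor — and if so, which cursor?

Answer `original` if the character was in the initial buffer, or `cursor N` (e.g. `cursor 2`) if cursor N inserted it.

Answer: cursor 2

Derivation:
After op 1 (insert('n')): buffer="luninpngcftj" (len 12), cursors c1@3 c2@5 c3@7, authorship ..1.2.3.....
After op 2 (move_left): buffer="luninpngcftj" (len 12), cursors c1@2 c2@4 c3@6, authorship ..1.2.3.....
After op 3 (move_right): buffer="luninpngcftj" (len 12), cursors c1@3 c2@5 c3@7, authorship ..1.2.3.....
Authorship (.=original, N=cursor N): . . 1 . 2 . 3 . . . . .
Index 4: author = 2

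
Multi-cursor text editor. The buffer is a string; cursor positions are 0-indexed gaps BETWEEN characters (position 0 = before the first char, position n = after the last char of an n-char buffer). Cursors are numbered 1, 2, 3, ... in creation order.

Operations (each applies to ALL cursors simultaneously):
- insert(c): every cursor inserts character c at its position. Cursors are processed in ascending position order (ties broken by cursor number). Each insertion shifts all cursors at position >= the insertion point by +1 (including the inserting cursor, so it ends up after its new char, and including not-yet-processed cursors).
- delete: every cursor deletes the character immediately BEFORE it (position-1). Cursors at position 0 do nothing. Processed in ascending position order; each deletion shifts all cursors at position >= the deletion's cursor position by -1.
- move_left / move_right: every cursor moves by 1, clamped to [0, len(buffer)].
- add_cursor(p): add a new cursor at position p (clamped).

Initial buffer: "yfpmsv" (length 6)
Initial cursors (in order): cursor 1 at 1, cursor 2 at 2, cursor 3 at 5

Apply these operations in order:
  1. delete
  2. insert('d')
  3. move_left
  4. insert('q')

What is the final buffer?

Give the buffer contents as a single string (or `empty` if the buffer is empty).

After op 1 (delete): buffer="pmv" (len 3), cursors c1@0 c2@0 c3@2, authorship ...
After op 2 (insert('d')): buffer="ddpmdv" (len 6), cursors c1@2 c2@2 c3@5, authorship 12..3.
After op 3 (move_left): buffer="ddpmdv" (len 6), cursors c1@1 c2@1 c3@4, authorship 12..3.
After op 4 (insert('q')): buffer="dqqdpmqdv" (len 9), cursors c1@3 c2@3 c3@7, authorship 1122..33.

Answer: dqqdpmqdv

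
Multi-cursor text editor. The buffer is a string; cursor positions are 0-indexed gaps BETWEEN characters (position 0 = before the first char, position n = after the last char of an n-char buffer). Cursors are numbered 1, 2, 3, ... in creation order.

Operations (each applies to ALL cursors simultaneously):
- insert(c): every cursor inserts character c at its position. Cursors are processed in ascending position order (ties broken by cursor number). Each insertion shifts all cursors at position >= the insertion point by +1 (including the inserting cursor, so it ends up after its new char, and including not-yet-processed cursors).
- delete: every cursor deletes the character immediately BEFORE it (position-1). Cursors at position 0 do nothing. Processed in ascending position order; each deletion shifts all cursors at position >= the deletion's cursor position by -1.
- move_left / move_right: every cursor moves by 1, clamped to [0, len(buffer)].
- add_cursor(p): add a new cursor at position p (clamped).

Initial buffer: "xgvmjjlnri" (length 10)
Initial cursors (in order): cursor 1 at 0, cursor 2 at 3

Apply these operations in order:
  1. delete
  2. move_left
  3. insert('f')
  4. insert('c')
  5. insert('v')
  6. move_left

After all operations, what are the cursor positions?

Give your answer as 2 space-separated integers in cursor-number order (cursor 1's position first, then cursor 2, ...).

Answer: 2 6

Derivation:
After op 1 (delete): buffer="xgmjjlnri" (len 9), cursors c1@0 c2@2, authorship .........
After op 2 (move_left): buffer="xgmjjlnri" (len 9), cursors c1@0 c2@1, authorship .........
After op 3 (insert('f')): buffer="fxfgmjjlnri" (len 11), cursors c1@1 c2@3, authorship 1.2........
After op 4 (insert('c')): buffer="fcxfcgmjjlnri" (len 13), cursors c1@2 c2@5, authorship 11.22........
After op 5 (insert('v')): buffer="fcvxfcvgmjjlnri" (len 15), cursors c1@3 c2@7, authorship 111.222........
After op 6 (move_left): buffer="fcvxfcvgmjjlnri" (len 15), cursors c1@2 c2@6, authorship 111.222........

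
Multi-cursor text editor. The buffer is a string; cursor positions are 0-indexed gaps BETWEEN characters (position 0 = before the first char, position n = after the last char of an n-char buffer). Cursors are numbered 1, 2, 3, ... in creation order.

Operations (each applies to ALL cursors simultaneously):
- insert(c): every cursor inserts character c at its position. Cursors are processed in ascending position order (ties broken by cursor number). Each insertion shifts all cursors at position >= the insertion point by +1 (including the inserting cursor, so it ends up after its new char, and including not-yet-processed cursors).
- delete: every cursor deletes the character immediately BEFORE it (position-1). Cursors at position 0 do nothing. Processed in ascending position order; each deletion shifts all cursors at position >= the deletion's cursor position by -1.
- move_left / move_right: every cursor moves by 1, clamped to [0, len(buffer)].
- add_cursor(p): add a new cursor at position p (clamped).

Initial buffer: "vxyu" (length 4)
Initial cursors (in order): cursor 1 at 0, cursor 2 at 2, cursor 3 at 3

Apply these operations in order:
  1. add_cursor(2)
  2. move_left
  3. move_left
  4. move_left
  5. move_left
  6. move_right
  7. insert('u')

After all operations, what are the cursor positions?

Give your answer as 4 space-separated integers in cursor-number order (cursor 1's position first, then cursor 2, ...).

After op 1 (add_cursor(2)): buffer="vxyu" (len 4), cursors c1@0 c2@2 c4@2 c3@3, authorship ....
After op 2 (move_left): buffer="vxyu" (len 4), cursors c1@0 c2@1 c4@1 c3@2, authorship ....
After op 3 (move_left): buffer="vxyu" (len 4), cursors c1@0 c2@0 c4@0 c3@1, authorship ....
After op 4 (move_left): buffer="vxyu" (len 4), cursors c1@0 c2@0 c3@0 c4@0, authorship ....
After op 5 (move_left): buffer="vxyu" (len 4), cursors c1@0 c2@0 c3@0 c4@0, authorship ....
After op 6 (move_right): buffer="vxyu" (len 4), cursors c1@1 c2@1 c3@1 c4@1, authorship ....
After op 7 (insert('u')): buffer="vuuuuxyu" (len 8), cursors c1@5 c2@5 c3@5 c4@5, authorship .1234...

Answer: 5 5 5 5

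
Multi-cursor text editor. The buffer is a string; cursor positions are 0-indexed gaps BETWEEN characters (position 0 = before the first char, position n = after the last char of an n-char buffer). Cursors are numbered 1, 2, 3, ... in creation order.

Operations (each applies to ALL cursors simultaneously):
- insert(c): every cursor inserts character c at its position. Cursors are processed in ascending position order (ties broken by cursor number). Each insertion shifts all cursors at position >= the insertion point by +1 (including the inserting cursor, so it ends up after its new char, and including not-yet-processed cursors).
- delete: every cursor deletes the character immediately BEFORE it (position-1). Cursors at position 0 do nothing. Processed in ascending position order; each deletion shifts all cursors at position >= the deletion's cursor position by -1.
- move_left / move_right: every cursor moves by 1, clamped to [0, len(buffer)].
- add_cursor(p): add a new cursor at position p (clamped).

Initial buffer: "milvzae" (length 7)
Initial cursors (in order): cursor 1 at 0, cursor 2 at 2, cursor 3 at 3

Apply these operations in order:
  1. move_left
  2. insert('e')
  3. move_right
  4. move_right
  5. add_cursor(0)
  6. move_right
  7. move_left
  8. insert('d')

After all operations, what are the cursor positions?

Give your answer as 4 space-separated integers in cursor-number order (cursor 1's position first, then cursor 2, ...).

After op 1 (move_left): buffer="milvzae" (len 7), cursors c1@0 c2@1 c3@2, authorship .......
After op 2 (insert('e')): buffer="emeielvzae" (len 10), cursors c1@1 c2@3 c3@5, authorship 1.2.3.....
After op 3 (move_right): buffer="emeielvzae" (len 10), cursors c1@2 c2@4 c3@6, authorship 1.2.3.....
After op 4 (move_right): buffer="emeielvzae" (len 10), cursors c1@3 c2@5 c3@7, authorship 1.2.3.....
After op 5 (add_cursor(0)): buffer="emeielvzae" (len 10), cursors c4@0 c1@3 c2@5 c3@7, authorship 1.2.3.....
After op 6 (move_right): buffer="emeielvzae" (len 10), cursors c4@1 c1@4 c2@6 c3@8, authorship 1.2.3.....
After op 7 (move_left): buffer="emeielvzae" (len 10), cursors c4@0 c1@3 c2@5 c3@7, authorship 1.2.3.....
After op 8 (insert('d')): buffer="demediedlvdzae" (len 14), cursors c4@1 c1@5 c2@8 c3@11, authorship 41.21.32..3...

Answer: 5 8 11 1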